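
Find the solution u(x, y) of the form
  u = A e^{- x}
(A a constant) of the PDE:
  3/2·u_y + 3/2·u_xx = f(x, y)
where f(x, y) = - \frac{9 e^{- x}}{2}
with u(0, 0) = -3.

Substitute the ansatz u = A e^{- x} into the left-hand side.
Derivatives of the ansatz:
  u_y = 0
  u_xx = A e^{- x}
Term by term:
  3/2·u_y = 0
  3/2·u_xx = \frac{3 A e^{- x}}{2}
So the left-hand side equals
  \frac{3 A e^{- x}}{2}
This must equal f(x, y) = - \frac{9 e^{- x}}{2} identically.
Matching coefficients of the independent functions:
  [e^{- x}]:  \frac{3 A}{2} = - \frac{9}{2}
Solving: A = -3.
Check against the point condition:
  u(0, 0) = -3  ⟹  A = -3  ✓
Hence u(x, y) = - 3 e^{- x}.

Answer: u(x, y) = - 3 e^{- x}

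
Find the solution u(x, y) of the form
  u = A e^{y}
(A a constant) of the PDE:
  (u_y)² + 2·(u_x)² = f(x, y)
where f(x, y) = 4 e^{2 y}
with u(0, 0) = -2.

Answer: u(x, y) = - 2 e^{y}

Derivation:
Substitute the ansatz u = A e^{y} into the left-hand side.
Derivatives of the ansatz:
  u_y = A e^{y}
  u_x = 0
Term by term:
  (u_y)² = A^{2} e^{2 y}
  2·(u_x)² = 0
So the left-hand side equals
  A^{2} e^{2 y}
This must equal f(x, y) = 4 e^{2 y} identically.
Matching coefficients of the independent functions:
  [e^{2 y}]:  A^{2} = 4
These equations allow (A) = (-2) or (2).
Impose the point condition(s):
  u(0, 0) = -2  ⟹  A = -2
Only A = -2 satisfies everything.
Hence u(x, y) = - 2 e^{y}.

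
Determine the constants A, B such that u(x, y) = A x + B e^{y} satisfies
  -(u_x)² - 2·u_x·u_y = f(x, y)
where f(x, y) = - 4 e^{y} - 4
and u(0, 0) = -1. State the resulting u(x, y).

Substitute the ansatz u = A x + B e^{y} into the left-hand side.
Derivatives of the ansatz:
  u_x = A
  u_y = B e^{y}
Term by term:
  -(u_x)² = - A^{2}
  -2·u_x·u_y = - 2 A B e^{y}
So the left-hand side equals
  - A^{2} - 2 A B e^{y}
This must equal f(x, y) = - 4 e^{y} - 4 identically.
Matching coefficients of the independent functions:
  [constant term]:  - A^{2} = -4
  [e^{y}]:  - 2 A B = -4
These equations allow (A, B) = (-2, -1) or (2, 1).
Impose the point condition(s):
  u(0, 0) = -1  ⟹  B = -1
Only A = -2, B = -1 satisfies everything.
Hence u(x, y) = - 2 x - e^{y}.

Answer: u(x, y) = - 2 x - e^{y}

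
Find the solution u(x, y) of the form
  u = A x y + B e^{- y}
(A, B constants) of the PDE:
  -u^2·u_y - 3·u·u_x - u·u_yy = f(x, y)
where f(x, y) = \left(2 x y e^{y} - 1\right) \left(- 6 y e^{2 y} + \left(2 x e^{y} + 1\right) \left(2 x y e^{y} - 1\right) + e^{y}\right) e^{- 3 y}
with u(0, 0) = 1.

Substitute the ansatz u = A x y + B e^{- y} into the left-hand side.
Derivatives of the ansatz:
  u_y = A x - B e^{- y}
  u_x = A y
  u_yy = B e^{- y}
Term by term:
  -u^2·u_y = - A^{3} x^{3} y^{2} + A^{2} B x^{2} y^{2} e^{- y} - 2 A^{2} B x^{2} y e^{- y} + 2 A B^{2} x y e^{- 2 y} - A B^{2} x e^{- 2 y} + B^{3} e^{- 3 y}
  -3·u·u_x = - 3 A^{2} x y^{2} - 3 A B y e^{- y}
  -u·u_yy = - A B x y e^{- y} - B^{2} e^{- 2 y}
So the left-hand side equals
  - A^{3} x^{3} y^{2} + A^{2} B x^{2} y^{2} e^{- y} - 2 A^{2} B x^{2} y e^{- y} - 3 A^{2} x y^{2} + 2 A B^{2} x y e^{- 2 y} - A B^{2} x e^{- 2 y} - A B x y e^{- y} - 3 A B y e^{- y} + B^{3} e^{- 3 y} - B^{2} e^{- 2 y}
This must equal f(x, y) identically; expanded, f = 8 x^{3} y^{2} + 4 x^{2} y^{2} e^{- y} - 8 x^{2} y e^{- y} - 12 x y^{2} + 2 x y e^{- y} - 4 x y e^{- 2 y} + 2 x e^{- 2 y} + 6 y e^{- y} - e^{- 2 y} + e^{- 3 y}.
Matching coefficients of the independent functions:
  [x y^{2}]:  - 3 A^{2} = -12
  [x e^{- 2 y}]:  - A B^{2} = 2
  [x^{3} y^{2}]:  - A^{3} = 8
  [y e^{- y}]:  - 3 A B = 6
  [x y e^{- 2 y}]:  2 A B^{2} = -4
  [x y e^{- y}]:  - A B = 2
  [x^{2} y e^{- y}]:  - 2 A^{2} B = -8
  [x^{2} y^{2} e^{- y}]:  A^{2} B = 4
  [e^{- 3 y}]:  B^{3} = 1
  [e^{- 2 y}]:  - B^{2} = -1
Solving: A = -2, B = 1.
Check against the point condition:
  u(0, 0) = 1  ⟹  B = 1  ✓
Hence u(x, y) = - 2 x y + e^{- y}.

Answer: u(x, y) = - 2 x y + e^{- y}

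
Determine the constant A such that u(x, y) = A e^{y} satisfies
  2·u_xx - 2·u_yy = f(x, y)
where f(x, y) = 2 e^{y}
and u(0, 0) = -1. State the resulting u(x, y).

Substitute the ansatz u = A e^{y} into the left-hand side.
Derivatives of the ansatz:
  u_xx = 0
  u_yy = A e^{y}
Term by term:
  2·u_xx = 0
  -2·u_yy = - 2 A e^{y}
So the left-hand side equals
  - 2 A e^{y}
This must equal f(x, y) = 2 e^{y} identically.
Matching coefficients of the independent functions:
  [e^{y}]:  - 2 A = 2
Solving: A = -1.
Check against the point condition:
  u(0, 0) = -1  ⟹  A = -1  ✓
Hence u(x, y) = - e^{y}.

Answer: u(x, y) = - e^{y}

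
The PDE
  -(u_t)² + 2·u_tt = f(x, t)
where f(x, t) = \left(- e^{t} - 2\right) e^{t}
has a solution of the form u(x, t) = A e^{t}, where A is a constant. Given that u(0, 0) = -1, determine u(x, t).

Substitute the ansatz u = A e^{t} into the left-hand side.
Derivatives of the ansatz:
  u_t = A e^{t}
  u_tt = A e^{t}
Term by term:
  -(u_t)² = - A^{2} e^{2 t}
  2·u_tt = 2 A e^{t}
So the left-hand side equals
  - A^{2} e^{2 t} + 2 A e^{t}
This must equal f(x, t) = \left(- e^{t} - 2\right) e^{t} identically.
Matching coefficients of the independent functions:
  [e^{t}]:  2 A = -2
  [e^{2 t}]:  - A^{2} = -1
Solving: A = -1.
Check against the point condition:
  u(0, 0) = -1  ⟹  A = -1  ✓
Hence u(x, t) = - e^{t}.

Answer: u(x, t) = - e^{t}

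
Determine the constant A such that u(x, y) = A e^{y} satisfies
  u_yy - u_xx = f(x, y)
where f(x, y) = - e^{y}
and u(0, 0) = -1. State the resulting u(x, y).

Answer: u(x, y) = - e^{y}

Derivation:
Substitute the ansatz u = A e^{y} into the left-hand side.
Derivatives of the ansatz:
  u_yy = A e^{y}
  u_xx = 0
Term by term:
  u_yy = A e^{y}
  -u_xx = 0
So the left-hand side equals
  A e^{y}
This must equal f(x, y) = - e^{y} identically.
Matching coefficients of the independent functions:
  [e^{y}]:  A = -1
Solving: A = -1.
Check against the point condition:
  u(0, 0) = -1  ⟹  A = -1  ✓
Hence u(x, y) = - e^{y}.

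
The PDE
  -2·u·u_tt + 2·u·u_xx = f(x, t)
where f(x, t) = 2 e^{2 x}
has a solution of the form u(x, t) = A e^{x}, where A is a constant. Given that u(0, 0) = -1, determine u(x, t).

Substitute the ansatz u = A e^{x} into the left-hand side.
Derivatives of the ansatz:
  u_tt = 0
  u_xx = A e^{x}
Term by term:
  -2·u·u_tt = 0
  2·u·u_xx = 2 A^{2} e^{2 x}
So the left-hand side equals
  2 A^{2} e^{2 x}
This must equal f(x, t) = 2 e^{2 x} identically.
Matching coefficients of the independent functions:
  [e^{2 x}]:  2 A^{2} = 2
These equations allow (A) = (-1) or (1).
Impose the point condition(s):
  u(0, 0) = -1  ⟹  A = -1
Only A = -1 satisfies everything.
Hence u(x, t) = - e^{x}.

Answer: u(x, t) = - e^{x}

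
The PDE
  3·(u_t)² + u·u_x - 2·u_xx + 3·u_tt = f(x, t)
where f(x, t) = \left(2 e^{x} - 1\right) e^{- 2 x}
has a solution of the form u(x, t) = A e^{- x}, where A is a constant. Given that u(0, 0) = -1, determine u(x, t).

Answer: u(x, t) = - e^{- x}

Derivation:
Substitute the ansatz u = A e^{- x} into the left-hand side.
Derivatives of the ansatz:
  u_t = 0
  u_x = - A e^{- x}
  u_xx = A e^{- x}
  u_tt = 0
Term by term:
  3·(u_t)² = 0
  u·u_x = - A^{2} e^{- 2 x}
  -2·u_xx = - 2 A e^{- x}
  3·u_tt = 0
So the left-hand side equals
  - A^{2} e^{- 2 x} - 2 A e^{- x}
This must equal f(x, t) identically; expanded, f = 2 e^{- x} - e^{- 2 x}.
Matching coefficients of the independent functions:
  [e^{- 2 x}]:  - A^{2} = -1
  [e^{- x}]:  - 2 A = 2
Solving: A = -1.
Check against the point condition:
  u(0, 0) = -1  ⟹  A = -1  ✓
Hence u(x, t) = - e^{- x}.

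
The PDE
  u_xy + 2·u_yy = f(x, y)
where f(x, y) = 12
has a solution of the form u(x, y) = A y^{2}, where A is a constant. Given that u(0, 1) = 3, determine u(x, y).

Answer: u(x, y) = 3 y^{2}

Derivation:
Substitute the ansatz u = A y^{2} into the left-hand side.
Derivatives of the ansatz:
  u_xy = 0
  u_yy = 2 A
Term by term:
  u_xy = 0
  2·u_yy = 4 A
So the left-hand side equals
  4 A
This must equal f(x, y) = 12 identically.
Matching coefficients of the independent functions:
  [constant term]:  4 A = 12
Solving: A = 3.
Check against the point condition:
  u(0, 1) = 3  ⟹  A = 3  ✓
Hence u(x, y) = 3 y^{2}.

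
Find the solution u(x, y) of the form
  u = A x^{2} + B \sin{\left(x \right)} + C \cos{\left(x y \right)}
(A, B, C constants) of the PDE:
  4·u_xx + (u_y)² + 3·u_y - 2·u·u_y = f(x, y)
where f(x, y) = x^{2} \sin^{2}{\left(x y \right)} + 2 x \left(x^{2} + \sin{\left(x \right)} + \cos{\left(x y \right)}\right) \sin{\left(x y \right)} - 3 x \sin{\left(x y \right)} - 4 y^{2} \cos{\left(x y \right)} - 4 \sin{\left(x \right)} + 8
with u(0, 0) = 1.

Answer: u(x, y) = x^{2} + \sin{\left(x \right)} + \cos{\left(x y \right)}

Derivation:
Substitute the ansatz u = A x^{2} + B \sin{\left(x \right)} + C \cos{\left(x y \right)} into the left-hand side.
Derivatives of the ansatz:
  u_xx = 2 A - B \sin{\left(x \right)} - C y^{2} \cos{\left(x y \right)}
  u_y = - C x \sin{\left(x y \right)}
Term by term:
  4·u_xx = 8 A - 4 B \sin{\left(x \right)} - 4 C y^{2} \cos{\left(x y \right)}
  (u_y)² = C^{2} x^{2} \sin^{2}{\left(x y \right)}
  3·u_y = - 3 C x \sin{\left(x y \right)}
  -2·u·u_y = 2 A C x^{3} \sin{\left(x y \right)} + 2 B C x \sin{\left(x \right)} \sin{\left(x y \right)} + 2 C^{2} x \sin{\left(x y \right)} \cos{\left(x y \right)}
So the left-hand side equals
  2 A C x^{3} \sin{\left(x y \right)} + 8 A + 2 B C x \sin{\left(x \right)} \sin{\left(x y \right)} - 4 B \sin{\left(x \right)} + C^{2} x^{2} \sin^{2}{\left(x y \right)} + 2 C^{2} x \sin{\left(x y \right)} \cos{\left(x y \right)} - 3 C x \sin{\left(x y \right)} - 4 C y^{2} \cos{\left(x y \right)}
This must equal f(x, y) identically; expanded, f = 2 x^{3} \sin{\left(x y \right)} + x^{2} \sin^{2}{\left(x y \right)} + 2 x \sin{\left(x \right)} \sin{\left(x y \right)} + 2 x \sin{\left(x y \right)} \cos{\left(x y \right)} - 3 x \sin{\left(x y \right)} - 4 y^{2} \cos{\left(x y \right)} - 4 \sin{\left(x \right)} + 8.
Matching coefficients of the independent functions:
  [constant term]:  8 A = 8
  [x \sin{\left(x y \right)}]:  - 3 C = -3
  [x^{2} \sin^{2}{\left(x y \right)}]:  C^{2} = 1
  [x^{3} \sin{\left(x y \right)}]:  2 A C = 2
  [y^{2} \cos{\left(x y \right)}]:  - 4 C = -4
  [x \sin{\left(x \right)} \sin{\left(x y \right)}]:  2 B C = 2
  [x \sin{\left(x y \right)} \cos{\left(x y \right)}]:  2 C^{2} = 2
  [\sin{\left(x \right)}]:  - 4 B = -4
Solving: A = 1, B = 1, C = 1.
Check against the point condition:
  u(0, 0) = 1  ⟹  C = 1  ✓
Hence u(x, y) = x^{2} + \sin{\left(x \right)} + \cos{\left(x y \right)}.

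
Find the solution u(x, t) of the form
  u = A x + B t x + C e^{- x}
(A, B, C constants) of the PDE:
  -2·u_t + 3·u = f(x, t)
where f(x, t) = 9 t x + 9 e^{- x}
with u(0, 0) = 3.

Answer: u(x, t) = 3 t x + 2 x + 3 e^{- x}

Derivation:
Substitute the ansatz u = A x + B t x + C e^{- x} into the left-hand side.
Derivatives of the ansatz:
  u_t = B x
Term by term:
  -2·u_t = - 2 B x
  3·u = 3 A x + 3 B t x + 3 C e^{- x}
So the left-hand side equals
  3 A x + 3 B t x - 2 B x + 3 C e^{- x}
This must equal f(x, t) = 9 t x + 9 e^{- x} identically.
Matching coefficients of the independent functions:
  [x]:  3 A - 2 B = 0
  [t x]:  3 B = 9
  [e^{- x}]:  3 C = 9
Solving: A = 2, B = 3, C = 3.
Check against the point condition:
  u(0, 0) = 3  ⟹  C = 3  ✓
Hence u(x, t) = 3 t x + 2 x + 3 e^{- x}.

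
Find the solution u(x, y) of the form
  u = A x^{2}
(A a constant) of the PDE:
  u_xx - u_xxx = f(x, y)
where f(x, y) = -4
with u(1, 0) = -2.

Substitute the ansatz u = A x^{2} into the left-hand side.
Derivatives of the ansatz:
  u_xx = 2 A
  u_xxx = 0
Term by term:
  u_xx = 2 A
  -u_xxx = 0
So the left-hand side equals
  2 A
This must equal f(x, y) = -4 identically.
Matching coefficients of the independent functions:
  [constant term]:  2 A = -4
Solving: A = -2.
Check against the point condition:
  u(1, 0) = -2  ⟹  A = -2  ✓
Hence u(x, y) = - 2 x^{2}.

Answer: u(x, y) = - 2 x^{2}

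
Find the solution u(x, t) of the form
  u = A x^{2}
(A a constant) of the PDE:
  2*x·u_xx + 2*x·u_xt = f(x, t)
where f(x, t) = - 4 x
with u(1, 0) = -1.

Substitute the ansatz u = A x^{2} into the left-hand side.
Derivatives of the ansatz:
  u_xx = 2 A
  u_xt = 0
Term by term:
  2*x·u_xx = 4 A x
  2*x·u_xt = 0
So the left-hand side equals
  4 A x
This must equal f(x, t) = - 4 x identically.
Matching coefficients of the independent functions:
  [x]:  4 A = -4
Solving: A = -1.
Check against the point condition:
  u(1, 0) = -1  ⟹  A = -1  ✓
Hence u(x, t) = - x^{2}.

Answer: u(x, t) = - x^{2}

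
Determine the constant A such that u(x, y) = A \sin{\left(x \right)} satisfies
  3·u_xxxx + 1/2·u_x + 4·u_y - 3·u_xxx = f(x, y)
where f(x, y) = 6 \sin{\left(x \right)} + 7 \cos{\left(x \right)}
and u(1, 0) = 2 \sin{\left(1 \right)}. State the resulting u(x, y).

Substitute the ansatz u = A \sin{\left(x \right)} into the left-hand side.
Derivatives of the ansatz:
  u_xxxx = A \sin{\left(x \right)}
  u_x = A \cos{\left(x \right)}
  u_y = 0
  u_xxx = - A \cos{\left(x \right)}
Term by term:
  3·u_xxxx = 3 A \sin{\left(x \right)}
  1/2·u_x = \frac{A \cos{\left(x \right)}}{2}
  4·u_y = 0
  -3·u_xxx = 3 A \cos{\left(x \right)}
So the left-hand side equals
  3 A \sin{\left(x \right)} + \frac{7 A \cos{\left(x \right)}}{2}
This must equal f(x, y) = 6 \sin{\left(x \right)} + 7 \cos{\left(x \right)} identically.
Matching coefficients of the independent functions:
  [\sin{\left(x \right)}]:  3 A = 6
  [\cos{\left(x \right)}]:  \frac{7 A}{2} = 7
Solving: A = 2.
Check against the point condition:
  u(1, 0) = 2 \sin{\left(1 \right)}  ⟹  A \sin{\left(1 \right)} = 2 \sin{\left(1 \right)}  ✓
Hence u(x, y) = 2 \sin{\left(x \right)}.

Answer: u(x, y) = 2 \sin{\left(x \right)}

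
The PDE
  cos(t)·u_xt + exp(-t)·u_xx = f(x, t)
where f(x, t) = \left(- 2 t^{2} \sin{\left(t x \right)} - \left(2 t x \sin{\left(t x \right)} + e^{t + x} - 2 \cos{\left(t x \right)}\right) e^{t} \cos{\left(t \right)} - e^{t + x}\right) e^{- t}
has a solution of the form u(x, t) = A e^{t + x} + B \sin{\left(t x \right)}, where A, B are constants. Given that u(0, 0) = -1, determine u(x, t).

Substitute the ansatz u = A e^{t + x} + B \sin{\left(t x \right)} into the left-hand side.
Derivatives of the ansatz:
  u_xt = A e^{t} e^{x} - B t x \sin{\left(t x \right)} + B \cos{\left(t x \right)}
  u_xx = A e^{t} e^{x} - B t^{2} \sin{\left(t x \right)}
Term by term:
  cos(t)·u_xt = A e^{t} e^{x} \cos{\left(t \right)} - B t x \sin{\left(t x \right)} \cos{\left(t \right)} + B \cos{\left(t \right)} \cos{\left(t x \right)}
  exp(-t)·u_xx = A e^{x} - B t^{2} e^{- t} \sin{\left(t x \right)}
So the left-hand side equals
  A e^{t} e^{x} \cos{\left(t \right)} + A e^{x} - B t^{2} e^{- t} \sin{\left(t x \right)} - B t x \sin{\left(t x \right)} \cos{\left(t \right)} + B \cos{\left(t \right)} \cos{\left(t x \right)}
This must equal f(x, t) identically; expanded, f = - 2 t^{2} e^{- t} \sin{\left(t x \right)} - 2 t x \sin{\left(t x \right)} \cos{\left(t \right)} - e^{t} e^{x} \cos{\left(t \right)} - e^{x} + 2 \cos{\left(t \right)} \cos{\left(t x \right)}.
Matching coefficients of the independent functions:
  [\cos{\left(t \right)} \cos{\left(t x \right)}]:  B = 2
  [t^{2} e^{- t} \sin{\left(t x \right)}, t x \sin{\left(t x \right)} \cos{\left(t \right)}]:  - B = -2
  [e^{t} e^{x} \cos{\left(t \right)}, e^{x}]:  A = -1
Solving: A = -1, B = 2.
Check against the point condition:
  u(0, 0) = -1  ⟹  A = -1  ✓
Hence u(x, t) = - e^{t + x} + 2 \sin{\left(t x \right)}.

Answer: u(x, t) = - e^{t + x} + 2 \sin{\left(t x \right)}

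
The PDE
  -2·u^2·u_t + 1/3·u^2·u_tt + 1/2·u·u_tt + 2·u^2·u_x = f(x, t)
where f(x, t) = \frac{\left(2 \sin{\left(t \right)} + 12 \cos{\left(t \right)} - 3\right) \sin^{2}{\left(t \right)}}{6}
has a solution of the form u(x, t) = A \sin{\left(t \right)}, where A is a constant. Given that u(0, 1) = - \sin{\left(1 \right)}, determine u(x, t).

Substitute the ansatz u = A \sin{\left(t \right)} into the left-hand side.
Derivatives of the ansatz:
  u_t = A \cos{\left(t \right)}
  u_tt = - A \sin{\left(t \right)}
  u_x = 0
Term by term:
  -2·u^2·u_t = - 2 A^{3} \sin^{2}{\left(t \right)} \cos{\left(t \right)}
  1/3·u^2·u_tt = - \frac{A^{3} \sin^{3}{\left(t \right)}}{3}
  1/2·u·u_tt = - \frac{A^{2} \sin^{2}{\left(t \right)}}{2}
  2·u^2·u_x = 0
So the left-hand side equals
  - \frac{A^{3} \sin^{3}{\left(t \right)}}{3} - 2 A^{3} \sin^{2}{\left(t \right)} \cos{\left(t \right)} - \frac{A^{2} \sin^{2}{\left(t \right)}}{2}
This must equal f(x, t) identically; expanded, f = \frac{\sin^{3}{\left(t \right)}}{3} + 2 \sin^{2}{\left(t \right)} \cos{\left(t \right)} - \frac{\sin^{2}{\left(t \right)}}{2}.
Matching coefficients of the independent functions:
  [\sin^{2}{\left(t \right)} \cos{\left(t \right)}]:  - 2 A^{3} = 2
  [\sin^{2}{\left(t \right)}]:  - \frac{A^{2}}{2} = - \frac{1}{2}
  [\sin^{3}{\left(t \right)}]:  - \frac{A^{3}}{3} = \frac{1}{3}
Solving: A = -1.
Check against the point condition:
  u(0, 1) = - \sin{\left(1 \right)}  ⟹  A \sin{\left(1 \right)} = - \sin{\left(1 \right)}  ✓
Hence u(x, t) = - \sin{\left(t \right)}.

Answer: u(x, t) = - \sin{\left(t \right)}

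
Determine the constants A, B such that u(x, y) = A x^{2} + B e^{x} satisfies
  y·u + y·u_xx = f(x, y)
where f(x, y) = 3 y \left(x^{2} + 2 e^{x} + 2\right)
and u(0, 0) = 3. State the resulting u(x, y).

Answer: u(x, y) = 3 x^{2} + 3 e^{x}

Derivation:
Substitute the ansatz u = A x^{2} + B e^{x} into the left-hand side.
Derivatives of the ansatz:
  u_xx = 2 A + B e^{x}
Term by term:
  y·u = A x^{2} y + B y e^{x}
  y·u_xx = 2 A y + B y e^{x}
So the left-hand side equals
  A x^{2} y + 2 A y + 2 B y e^{x}
This must equal f(x, y) identically; expanded, f = 3 x^{2} y + 6 y e^{x} + 6 y.
Matching coefficients of the independent functions:
  [y]:  2 A = 6
  [x^{2} y]:  A = 3
  [y e^{x}]:  2 B = 6
Solving: A = 3, B = 3.
Check against the point condition:
  u(0, 0) = 3  ⟹  B = 3  ✓
Hence u(x, y) = 3 x^{2} + 3 e^{x}.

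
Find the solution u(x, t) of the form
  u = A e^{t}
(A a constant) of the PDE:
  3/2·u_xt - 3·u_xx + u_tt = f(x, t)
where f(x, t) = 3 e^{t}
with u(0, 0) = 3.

Substitute the ansatz u = A e^{t} into the left-hand side.
Derivatives of the ansatz:
  u_xt = 0
  u_xx = 0
  u_tt = A e^{t}
Term by term:
  3/2·u_xt = 0
  -3·u_xx = 0
  u_tt = A e^{t}
So the left-hand side equals
  A e^{t}
This must equal f(x, t) = 3 e^{t} identically.
Matching coefficients of the independent functions:
  [e^{t}]:  A = 3
Solving: A = 3.
Check against the point condition:
  u(0, 0) = 3  ⟹  A = 3  ✓
Hence u(x, t) = 3 e^{t}.

Answer: u(x, t) = 3 e^{t}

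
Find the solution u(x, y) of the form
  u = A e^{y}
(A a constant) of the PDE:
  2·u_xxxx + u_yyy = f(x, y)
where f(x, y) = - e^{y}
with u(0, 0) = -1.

Substitute the ansatz u = A e^{y} into the left-hand side.
Derivatives of the ansatz:
  u_xxxx = 0
  u_yyy = A e^{y}
Term by term:
  2·u_xxxx = 0
  u_yyy = A e^{y}
So the left-hand side equals
  A e^{y}
This must equal f(x, y) = - e^{y} identically.
Matching coefficients of the independent functions:
  [e^{y}]:  A = -1
Solving: A = -1.
Check against the point condition:
  u(0, 0) = -1  ⟹  A = -1  ✓
Hence u(x, y) = - e^{y}.

Answer: u(x, y) = - e^{y}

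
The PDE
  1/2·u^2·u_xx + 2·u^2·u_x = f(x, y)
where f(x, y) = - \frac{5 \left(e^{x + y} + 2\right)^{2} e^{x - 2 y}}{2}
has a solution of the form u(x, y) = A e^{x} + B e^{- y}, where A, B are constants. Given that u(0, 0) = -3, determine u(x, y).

Substitute the ansatz u = A e^{x} + B e^{- y} into the left-hand side.
Derivatives of the ansatz:
  u_xx = A e^{x}
  u_x = A e^{x}
Term by term:
  1/2·u^2·u_xx = \frac{A^{3} e^{3 x}}{2} + A^{2} B e^{2 x} e^{- y} + \frac{A B^{2} e^{x} e^{- 2 y}}{2}
  2·u^2·u_x = 2 A^{3} e^{3 x} + 4 A^{2} B e^{2 x} e^{- y} + 2 A B^{2} e^{x} e^{- 2 y}
So the left-hand side equals
  \frac{5 A^{3} e^{3 x}}{2} + 5 A^{2} B e^{2 x} e^{- y} + \frac{5 A B^{2} e^{x} e^{- 2 y}}{2}
This must equal f(x, y) identically; expanded, f = - \frac{5 e^{3 x}}{2} - 10 e^{2 x} e^{- y} - 10 e^{x} e^{- 2 y}.
Matching coefficients of the independent functions:
  [e^{x} e^{- 2 y}]:  \frac{5 A B^{2}}{2} = -10
  [e^{2 x} e^{- y}]:  5 A^{2} B = -10
  [e^{3 x}]:  \frac{5 A^{3}}{2} = - \frac{5}{2}
Solving: A = -1, B = -2.
Check against the point condition:
  u(0, 0) = -3  ⟹  A + B = -3  ✓
Hence u(x, y) = - e^{x} - 2 e^{- y}.

Answer: u(x, y) = - e^{x} - 2 e^{- y}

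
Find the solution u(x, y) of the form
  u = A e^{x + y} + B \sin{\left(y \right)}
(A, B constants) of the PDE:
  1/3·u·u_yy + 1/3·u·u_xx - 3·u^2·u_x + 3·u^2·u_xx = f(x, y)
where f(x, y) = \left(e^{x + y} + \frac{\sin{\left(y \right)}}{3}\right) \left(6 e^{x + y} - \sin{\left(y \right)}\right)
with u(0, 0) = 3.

Answer: u(x, y) = 3 e^{x + y} + \sin{\left(y \right)}

Derivation:
Substitute the ansatz u = A e^{x + y} + B \sin{\left(y \right)} into the left-hand side.
Derivatives of the ansatz:
  u_yy = A e^{x} e^{y} - B \sin{\left(y \right)}
  u_xx = A e^{x} e^{y}
  u_x = A e^{x} e^{y}
Term by term:
  1/3·u·u_yy = \frac{A^{2} e^{2 x} e^{2 y}}{3} - \frac{B^{2} \sin^{2}{\left(y \right)}}{3}
  1/3·u·u_xx = \frac{A^{2} e^{2 x} e^{2 y}}{3} + \frac{A B e^{x} e^{y} \sin{\left(y \right)}}{3}
  -3·u^2·u_x = - 3 A^{3} e^{3 x} e^{3 y} - 6 A^{2} B e^{2 x} e^{2 y} \sin{\left(y \right)} - 3 A B^{2} e^{x} e^{y} \sin^{2}{\left(y \right)}
  3·u^2·u_xx = 3 A^{3} e^{3 x} e^{3 y} + 6 A^{2} B e^{2 x} e^{2 y} \sin{\left(y \right)} + 3 A B^{2} e^{x} e^{y} \sin^{2}{\left(y \right)}
So the left-hand side equals
  \frac{2 A^{2} e^{2 x} e^{2 y}}{3} + \frac{A B e^{x} e^{y} \sin{\left(y \right)}}{3} - \frac{B^{2} \sin^{2}{\left(y \right)}}{3}
This must equal f(x, y) identically; expanded, f = 6 e^{2 x} e^{2 y} + e^{x} e^{y} \sin{\left(y \right)} - \frac{\sin^{2}{\left(y \right)}}{3}.
Matching coefficients of the independent functions:
  [e^{2 x} e^{2 y}]:  \frac{2 A^{2}}{3} = 6
  [e^{x} e^{y} \sin{\left(y \right)}]:  \frac{A B}{3} = 1
  [\sin^{2}{\left(y \right)}]:  - \frac{B^{2}}{3} = - \frac{1}{3}
These equations allow (A, B) = (-3, -1) or (3, 1).
Impose the point condition(s):
  u(0, 0) = 3  ⟹  A = 3
Only A = 3, B = 1 satisfies everything.
Hence u(x, y) = 3 e^{x + y} + \sin{\left(y \right)}.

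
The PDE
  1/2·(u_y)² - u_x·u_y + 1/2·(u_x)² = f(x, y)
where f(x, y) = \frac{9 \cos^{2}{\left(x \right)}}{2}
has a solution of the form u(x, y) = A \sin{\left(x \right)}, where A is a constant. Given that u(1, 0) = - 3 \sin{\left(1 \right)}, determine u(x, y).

Substitute the ansatz u = A \sin{\left(x \right)} into the left-hand side.
Derivatives of the ansatz:
  u_y = 0
  u_x = A \cos{\left(x \right)}
Term by term:
  1/2·(u_y)² = 0
  -u_x·u_y = 0
  1/2·(u_x)² = \frac{A^{2} \cos^{2}{\left(x \right)}}{2}
So the left-hand side equals
  \frac{A^{2} \cos^{2}{\left(x \right)}}{2}
This must equal f(x, y) = \frac{9 \cos^{2}{\left(x \right)}}{2} identically.
Matching coefficients of the independent functions:
  [\cos^{2}{\left(x \right)}]:  \frac{A^{2}}{2} = \frac{9}{2}
These equations allow (A) = (-3) or (3).
Impose the point condition(s):
  u(1, 0) = - 3 \sin{\left(1 \right)}  ⟹  A \sin{\left(1 \right)} = - 3 \sin{\left(1 \right)}
Only A = -3 satisfies everything.
Hence u(x, y) = - 3 \sin{\left(x \right)}.

Answer: u(x, y) = - 3 \sin{\left(x \right)}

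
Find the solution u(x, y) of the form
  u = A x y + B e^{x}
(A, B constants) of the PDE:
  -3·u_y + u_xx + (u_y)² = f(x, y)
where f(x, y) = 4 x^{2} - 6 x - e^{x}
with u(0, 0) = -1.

Substitute the ansatz u = A x y + B e^{x} into the left-hand side.
Derivatives of the ansatz:
  u_y = A x
  u_xx = B e^{x}
Term by term:
  -3·u_y = - 3 A x
  u_xx = B e^{x}
  (u_y)² = A^{2} x^{2}
So the left-hand side equals
  A^{2} x^{2} - 3 A x + B e^{x}
This must equal f(x, y) = 4 x^{2} - 6 x - e^{x} identically.
Matching coefficients of the independent functions:
  [x]:  - 3 A = -6
  [x^{2}]:  A^{2} = 4
  [e^{x}]:  B = -1
Solving: A = 2, B = -1.
Check against the point condition:
  u(0, 0) = -1  ⟹  B = -1  ✓
Hence u(x, y) = 2 x y - e^{x}.

Answer: u(x, y) = 2 x y - e^{x}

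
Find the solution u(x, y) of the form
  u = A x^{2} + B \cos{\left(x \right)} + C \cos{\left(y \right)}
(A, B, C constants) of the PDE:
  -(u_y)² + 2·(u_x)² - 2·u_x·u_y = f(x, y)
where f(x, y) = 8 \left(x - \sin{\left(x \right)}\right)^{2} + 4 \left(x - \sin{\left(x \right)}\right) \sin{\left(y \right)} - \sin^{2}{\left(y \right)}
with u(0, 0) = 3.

Substitute the ansatz u = A x^{2} + B \cos{\left(x \right)} + C \cos{\left(y \right)} into the left-hand side.
Derivatives of the ansatz:
  u_y = - C \sin{\left(y \right)}
  u_x = 2 A x - B \sin{\left(x \right)}
Term by term:
  -(u_y)² = - C^{2} \sin^{2}{\left(y \right)}
  2·(u_x)² = 8 A^{2} x^{2} - 8 A B x \sin{\left(x \right)} + 2 B^{2} \sin^{2}{\left(x \right)}
  -2·u_x·u_y = 4 A C x \sin{\left(y \right)} - 2 B C \sin{\left(x \right)} \sin{\left(y \right)}
So the left-hand side equals
  8 A^{2} x^{2} - 8 A B x \sin{\left(x \right)} + 4 A C x \sin{\left(y \right)} + 2 B^{2} \sin^{2}{\left(x \right)} - 2 B C \sin{\left(x \right)} \sin{\left(y \right)} - C^{2} \sin^{2}{\left(y \right)}
This must equal f(x, y) identically; expanded, f = 8 x^{2} - 16 x \sin{\left(x \right)} + 4 x \sin{\left(y \right)} + 8 \sin^{2}{\left(x \right)} - 4 \sin{\left(x \right)} \sin{\left(y \right)} - \sin^{2}{\left(y \right)}.
Matching coefficients of the independent functions:
  [x^{2}]:  8 A^{2} = 8
  [x \sin{\left(x \right)}]:  - 8 A B = -16
  [x \sin{\left(y \right)}]:  4 A C = 4
  [\sin{\left(x \right)} \sin{\left(y \right)}]:  - 2 B C = -4
  [\sin^{2}{\left(x \right)}]:  2 B^{2} = 8
  [\sin^{2}{\left(y \right)}]:  - C^{2} = -1
These equations allow (A, B, C) = (-1, -2, -1) or (1, 2, 1).
Impose the point condition(s):
  u(0, 0) = 3  ⟹  B + C = 3
Only A = 1, B = 2, C = 1 satisfies everything.
Hence u(x, y) = x^{2} + 2 \cos{\left(x \right)} + \cos{\left(y \right)}.

Answer: u(x, y) = x^{2} + 2 \cos{\left(x \right)} + \cos{\left(y \right)}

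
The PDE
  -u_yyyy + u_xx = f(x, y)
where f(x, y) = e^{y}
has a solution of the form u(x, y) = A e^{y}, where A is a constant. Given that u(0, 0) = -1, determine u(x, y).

Substitute the ansatz u = A e^{y} into the left-hand side.
Derivatives of the ansatz:
  u_yyyy = A e^{y}
  u_xx = 0
Term by term:
  -u_yyyy = - A e^{y}
  u_xx = 0
So the left-hand side equals
  - A e^{y}
This must equal f(x, y) = e^{y} identically.
Matching coefficients of the independent functions:
  [e^{y}]:  - A = 1
Solving: A = -1.
Check against the point condition:
  u(0, 0) = -1  ⟹  A = -1  ✓
Hence u(x, y) = - e^{y}.

Answer: u(x, y) = - e^{y}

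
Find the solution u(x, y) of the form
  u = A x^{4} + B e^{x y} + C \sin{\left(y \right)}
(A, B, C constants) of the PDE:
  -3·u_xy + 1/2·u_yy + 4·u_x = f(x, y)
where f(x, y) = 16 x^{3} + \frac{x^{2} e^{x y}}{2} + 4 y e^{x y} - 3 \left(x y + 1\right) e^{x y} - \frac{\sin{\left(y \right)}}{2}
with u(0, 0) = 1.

Substitute the ansatz u = A x^{4} + B e^{x y} + C \sin{\left(y \right)} into the left-hand side.
Derivatives of the ansatz:
  u_xy = B x y e^{x y} + B e^{x y}
  u_yy = B x^{2} e^{x y} - C \sin{\left(y \right)}
  u_x = 4 A x^{3} + B y e^{x y}
Term by term:
  -3·u_xy = - 3 B x y e^{x y} - 3 B e^{x y}
  1/2·u_yy = \frac{B x^{2} e^{x y}}{2} - \frac{C \sin{\left(y \right)}}{2}
  4·u_x = 16 A x^{3} + 4 B y e^{x y}
So the left-hand side equals
  16 A x^{3} + \frac{B x^{2} e^{x y}}{2} - 3 B x y e^{x y} + 4 B y e^{x y} - 3 B e^{x y} - \frac{C \sin{\left(y \right)}}{2}
This must equal f(x, y) identically; expanded, f = 16 x^{3} + \frac{x^{2} e^{x y}}{2} - 3 x y e^{x y} + 4 y e^{x y} - 3 e^{x y} - \frac{\sin{\left(y \right)}}{2}.
Matching coefficients of the independent functions:
  [x^{3}]:  16 A = 16
  [x^{2} e^{x y}]:  \frac{B}{2} = \frac{1}{2}
  [y e^{x y}]:  4 B = 4
  [x y e^{x y}, e^{x y}]:  - 3 B = -3
  [\sin{\left(y \right)}]:  - \frac{C}{2} = - \frac{1}{2}
Solving: A = 1, B = 1, C = 1.
Check against the point condition:
  u(0, 0) = 1  ⟹  B = 1  ✓
Hence u(x, y) = x^{4} + e^{x y} + \sin{\left(y \right)}.

Answer: u(x, y) = x^{4} + e^{x y} + \sin{\left(y \right)}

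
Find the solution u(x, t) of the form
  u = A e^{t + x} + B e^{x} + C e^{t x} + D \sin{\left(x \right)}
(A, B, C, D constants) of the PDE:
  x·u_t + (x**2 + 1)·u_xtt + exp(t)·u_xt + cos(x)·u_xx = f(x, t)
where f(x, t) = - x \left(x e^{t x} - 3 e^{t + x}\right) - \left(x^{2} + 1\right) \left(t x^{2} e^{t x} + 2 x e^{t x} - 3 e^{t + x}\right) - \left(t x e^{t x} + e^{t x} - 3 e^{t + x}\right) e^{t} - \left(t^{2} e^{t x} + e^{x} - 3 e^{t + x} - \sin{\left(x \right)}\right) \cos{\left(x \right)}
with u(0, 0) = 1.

Substitute the ansatz u = A e^{t + x} + B e^{x} + C e^{t x} + D \sin{\left(x \right)} into the left-hand side.
Derivatives of the ansatz:
  u_t = A e^{t} e^{x} + C x e^{t x}
  u_xtt = A e^{t} e^{x} + C t x^{2} e^{t x} + 2 C x e^{t x}
  u_xt = A e^{t} e^{x} + C t x e^{t x} + C e^{t x}
  u_xx = A e^{t} e^{x} + B e^{x} + C t^{2} e^{t x} - D \sin{\left(x \right)}
Term by term:
  x·u_t = A x e^{t} e^{x} + C x^{2} e^{t x}
  (x**2 + 1)·u_xtt = A x^{2} e^{t} e^{x} + A e^{t} e^{x} + C t x^{4} e^{t x} + C t x^{2} e^{t x} + 2 C x^{3} e^{t x} + 2 C x e^{t x}
  exp(t)·u_xt = A e^{2 t} e^{x} + C t x e^{t} e^{t x} + C e^{t} e^{t x}
  cos(x)·u_xx = A e^{t} e^{x} \cos{\left(x \right)} + B e^{x} \cos{\left(x \right)} + C t^{2} e^{t x} \cos{\left(x \right)} - D \sin{\left(x \right)} \cos{\left(x \right)}
So the left-hand side equals
  A x^{2} e^{t} e^{x} + A x e^{t} e^{x} + A e^{2 t} e^{x} + A e^{t} e^{x} \cos{\left(x \right)} + A e^{t} e^{x} + B e^{x} \cos{\left(x \right)} + C t^{2} e^{t x} \cos{\left(x \right)} + C t x^{4} e^{t x} + C t x^{2} e^{t x} + C t x e^{t} e^{t x} + 2 C x^{3} e^{t x} + C x^{2} e^{t x} + 2 C x e^{t x} + C e^{t} e^{t x} - D \sin{\left(x \right)} \cos{\left(x \right)}
This must equal f(x, t) identically; expanded, f = - t^{2} e^{t x} \cos{\left(x \right)} - t x^{4} e^{t x} - t x^{2} e^{t x} - t x e^{t} e^{t x} - 2 x^{3} e^{t x} + 3 x^{2} e^{t} e^{x} - x^{2} e^{t x} + 3 x e^{t} e^{x} - 2 x e^{t x} + 3 e^{2 t} e^{x} + 3 e^{t} e^{x} \cos{\left(x \right)} + 3 e^{t} e^{x} - e^{t} e^{t x} - e^{x} \cos{\left(x \right)} + \sin{\left(x \right)} \cos{\left(x \right)}.
Matching coefficients of the independent functions:
(each divided by its leading coefficient; functions giving the same equation are listed together)
  [x e^{t x}, x^{2} e^{t x}, x^{3} e^{t x}, …]:  C + 1 = 0
  [e^{t} e^{x}, e^{2 t} e^{x}, x e^{t} e^{x}, …]:  A - 3 = 0
  [e^{x} \cos{\left(x \right)}]:  B + 1 = 0
  [\sin{\left(x \right)} \cos{\left(x \right)}]:  D + 1 = 0
Solving: A = 3, B = -1, C = -1, D = -1.
Check against the point condition:
  u(0, 0) = 1  ⟹  A + B + C = 1  ✓
Hence u(x, t) = - e^{x} - e^{t x} + 3 e^{t + x} - \sin{\left(x \right)}.

Answer: u(x, t) = - e^{x} - e^{t x} + 3 e^{t + x} - \sin{\left(x \right)}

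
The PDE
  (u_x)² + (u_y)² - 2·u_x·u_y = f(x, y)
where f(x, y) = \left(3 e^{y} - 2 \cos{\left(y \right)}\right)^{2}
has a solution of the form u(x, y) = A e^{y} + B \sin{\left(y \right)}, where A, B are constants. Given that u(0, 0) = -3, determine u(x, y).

Substitute the ansatz u = A e^{y} + B \sin{\left(y \right)} into the left-hand side.
Derivatives of the ansatz:
  u_x = 0
  u_y = A e^{y} + B \cos{\left(y \right)}
Term by term:
  (u_x)² = 0
  (u_y)² = A^{2} e^{2 y} + 2 A B e^{y} \cos{\left(y \right)} + B^{2} \cos^{2}{\left(y \right)}
  -2·u_x·u_y = 0
So the left-hand side equals
  A^{2} e^{2 y} + 2 A B e^{y} \cos{\left(y \right)} + B^{2} \cos^{2}{\left(y \right)}
This must equal f(x, y) identically; expanded, f = 9 e^{2 y} - 12 e^{y} \cos{\left(y \right)} + 4 \cos^{2}{\left(y \right)}.
Matching coefficients of the independent functions:
  [e^{y} \cos{\left(y \right)}]:  2 A B = -12
  [e^{2 y}]:  A^{2} = 9
  [\cos^{2}{\left(y \right)}]:  B^{2} = 4
These equations allow (A, B) = (-3, 2) or (3, -2).
Impose the point condition(s):
  u(0, 0) = -3  ⟹  A = -3
Only A = -3, B = 2 satisfies everything.
Hence u(x, y) = - 3 e^{y} + 2 \sin{\left(y \right)}.

Answer: u(x, y) = - 3 e^{y} + 2 \sin{\left(y \right)}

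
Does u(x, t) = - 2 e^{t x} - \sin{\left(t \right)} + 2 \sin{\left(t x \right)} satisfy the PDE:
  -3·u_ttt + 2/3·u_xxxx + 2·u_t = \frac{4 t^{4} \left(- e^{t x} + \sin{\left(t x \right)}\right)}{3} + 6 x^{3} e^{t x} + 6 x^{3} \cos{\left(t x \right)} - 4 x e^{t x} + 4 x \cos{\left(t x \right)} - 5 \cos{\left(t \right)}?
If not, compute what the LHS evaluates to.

Evaluate each term of the left-hand side for u = - 2 e^{t x} - \sin{\left(t \right)} + 2 \sin{\left(t x \right)}.
Derivatives:
  u_ttt = - 2 x^{3} e^{t x} - 2 x^{3} \cos{\left(t x \right)} + \cos{\left(t \right)}
  u_xxxx = - 2 t^{4} e^{t x} + 2 t^{4} \sin{\left(t x \right)}
  u_t = - 2 x e^{t x} + 2 x \cos{\left(t x \right)} - \cos{\left(t \right)}
Terms:
  -3·u_ttt = 6 x^{3} e^{t x} + 6 x^{3} \cos{\left(t x \right)} - 3 \cos{\left(t \right)}
  2/3·u_xxxx = \frac{4 t^{4} \left(- e^{t x} + \sin{\left(t x \right)}\right)}{3}
  2·u_t = - 4 x e^{t x} + 4 x \cos{\left(t x \right)} - 2 \cos{\left(t \right)}
Sum: LHS = \frac{4 t^{4} \left(- e^{t x} + \sin{\left(t x \right)}\right)}{3} + 6 x^{3} e^{t x} + 6 x^{3} \cos{\left(t x \right)} - 4 x e^{t x} + 4 x \cos{\left(t x \right)} - 5 \cos{\left(t \right)}
This is exactly the given right-hand side, so u is a solution.

Answer: Yes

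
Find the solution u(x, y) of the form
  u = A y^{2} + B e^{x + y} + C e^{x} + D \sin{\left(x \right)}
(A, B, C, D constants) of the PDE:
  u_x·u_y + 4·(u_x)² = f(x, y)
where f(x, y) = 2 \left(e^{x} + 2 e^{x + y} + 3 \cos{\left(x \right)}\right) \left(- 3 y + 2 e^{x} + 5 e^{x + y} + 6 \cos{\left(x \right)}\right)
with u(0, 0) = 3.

Substitute the ansatz u = A y^{2} + B e^{x + y} + C e^{x} + D \sin{\left(x \right)} into the left-hand side.
Derivatives of the ansatz:
  u_x = B e^{x} e^{y} + C e^{x} + D \cos{\left(x \right)}
  u_y = 2 A y + B e^{x} e^{y}
Term by term:
  u_x·u_y = 2 A B y e^{x} e^{y} + 2 A C y e^{x} + 2 A D y \cos{\left(x \right)} + B^{2} e^{2 x} e^{2 y} + B C e^{2 x} e^{y} + B D e^{x} e^{y} \cos{\left(x \right)}
  4·(u_x)² = 4 B^{2} e^{2 x} e^{2 y} + 8 B C e^{2 x} e^{y} + 8 B D e^{x} e^{y} \cos{\left(x \right)} + 4 C^{2} e^{2 x} + 8 C D e^{x} \cos{\left(x \right)} + 4 D^{2} \cos^{2}{\left(x \right)}
So the left-hand side equals
  2 A B y e^{x} e^{y} + 2 A C y e^{x} + 2 A D y \cos{\left(x \right)} + 5 B^{2} e^{2 x} e^{2 y} + 9 B C e^{2 x} e^{y} + 9 B D e^{x} e^{y} \cos{\left(x \right)} + 4 C^{2} e^{2 x} + 8 C D e^{x} \cos{\left(x \right)} + 4 D^{2} \cos^{2}{\left(x \right)}
This must equal f(x, y) identically; expanded, f = - 12 y e^{x} e^{y} - 6 y e^{x} - 18 y \cos{\left(x \right)} + 20 e^{2 x} e^{2 y} + 18 e^{2 x} e^{y} + 4 e^{2 x} + 54 e^{x} e^{y} \cos{\left(x \right)} + 24 e^{x} \cos{\left(x \right)} + 36 \cos^{2}{\left(x \right)}.
Matching coefficients of the independent functions:
  [y e^{x}]:  2 A C = -6
  [y \cos{\left(x \right)}]:  2 A D = -18
  [e^{x} \cos{\left(x \right)}]:  8 C D = 24
  [e^{2 x} e^{y}]:  9 B C = 18
  [e^{2 x} e^{2 y}]:  5 B^{2} = 20
  [y e^{x} e^{y}]:  2 A B = -12
  [e^{x} e^{y} \cos{\left(x \right)}]:  9 B D = 54
  [e^{2 x}]:  4 C^{2} = 4
  [\cos^{2}{\left(x \right)}]:  4 D^{2} = 36
These equations allow (A, B, C, D) = (-3, 2, 1, 3) or (3, -2, -1, -3).
Impose the point condition(s):
  u(0, 0) = 3  ⟹  B + C = 3
Only A = -3, B = 2, C = 1, D = 3 satisfies everything.
Hence u(x, y) = - 3 y^{2} + e^{x} + 2 e^{x + y} + 3 \sin{\left(x \right)}.

Answer: u(x, y) = - 3 y^{2} + e^{x} + 2 e^{x + y} + 3 \sin{\left(x \right)}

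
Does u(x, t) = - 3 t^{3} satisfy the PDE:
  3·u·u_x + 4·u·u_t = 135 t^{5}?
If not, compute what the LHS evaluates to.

Evaluate each term of the left-hand side for u = - 3 t^{3}.
Derivatives:
  u_x = 0
  u_t = - 9 t^{2}
Terms:
  3·u·u_x = 0
  4·u·u_t = 108 t^{5}
Sum: LHS = 108 t^{5}
Given right-hand side: 135 t^{5}. Difference LHS − RHS = - 27 t^{5} ≠ 0, so u is not a solution.

Answer: No, the LHS evaluates to 108 t^{5}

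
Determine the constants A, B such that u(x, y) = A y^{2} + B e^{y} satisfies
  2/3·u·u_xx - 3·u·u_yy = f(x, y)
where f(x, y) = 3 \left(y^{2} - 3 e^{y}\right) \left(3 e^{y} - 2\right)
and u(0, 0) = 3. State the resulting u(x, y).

Answer: u(x, y) = - y^{2} + 3 e^{y}

Derivation:
Substitute the ansatz u = A y^{2} + B e^{y} into the left-hand side.
Derivatives of the ansatz:
  u_xx = 0
  u_yy = 2 A + B e^{y}
Term by term:
  2/3·u·u_xx = 0
  -3·u·u_yy = - 6 A^{2} y^{2} - 3 A B y^{2} e^{y} - 6 A B e^{y} - 3 B^{2} e^{2 y}
So the left-hand side equals
  - 6 A^{2} y^{2} - 3 A B y^{2} e^{y} - 6 A B e^{y} - 3 B^{2} e^{2 y}
This must equal f(x, y) identically; expanded, f = 9 y^{2} e^{y} - 6 y^{2} - 27 e^{2 y} + 18 e^{y}.
Matching coefficients of the independent functions:
  [y^{2}]:  - 6 A^{2} = -6
  [y^{2} e^{y}]:  - 3 A B = 9
  [e^{y}]:  - 6 A B = 18
  [e^{2 y}]:  - 3 B^{2} = -27
These equations allow (A, B) = (-1, 3) or (1, -3).
Impose the point condition(s):
  u(0, 0) = 3  ⟹  B = 3
Only A = -1, B = 3 satisfies everything.
Hence u(x, y) = - y^{2} + 3 e^{y}.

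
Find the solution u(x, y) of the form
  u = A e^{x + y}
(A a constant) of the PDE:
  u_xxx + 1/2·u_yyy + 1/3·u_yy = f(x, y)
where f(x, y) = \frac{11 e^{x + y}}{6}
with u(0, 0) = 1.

Substitute the ansatz u = A e^{x + y} into the left-hand side.
Derivatives of the ansatz:
  u_xxx = A e^{x} e^{y}
  u_yyy = A e^{x} e^{y}
  u_yy = A e^{x} e^{y}
Term by term:
  u_xxx = A e^{x} e^{y}
  1/2·u_yyy = \frac{A e^{x} e^{y}}{2}
  1/3·u_yy = \frac{A e^{x} e^{y}}{3}
So the left-hand side equals
  \frac{11 A e^{x} e^{y}}{6}
This must equal f(x, y) identically; expanded, f = \frac{11 e^{x} e^{y}}{6}.
Matching coefficients of the independent functions:
  [e^{x} e^{y}]:  \frac{11 A}{6} = \frac{11}{6}
Solving: A = 1.
Check against the point condition:
  u(0, 0) = 1  ⟹  A = 1  ✓
Hence u(x, y) = e^{x + y}.

Answer: u(x, y) = e^{x + y}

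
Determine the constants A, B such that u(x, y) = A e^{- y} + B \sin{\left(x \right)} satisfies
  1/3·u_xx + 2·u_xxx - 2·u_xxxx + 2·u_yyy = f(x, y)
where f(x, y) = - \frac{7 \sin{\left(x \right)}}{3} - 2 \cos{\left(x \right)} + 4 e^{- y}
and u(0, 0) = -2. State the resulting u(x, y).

Substitute the ansatz u = A e^{- y} + B \sin{\left(x \right)} into the left-hand side.
Derivatives of the ansatz:
  u_xx = - B \sin{\left(x \right)}
  u_xxx = - B \cos{\left(x \right)}
  u_xxxx = B \sin{\left(x \right)}
  u_yyy = - A e^{- y}
Term by term:
  1/3·u_xx = - \frac{B \sin{\left(x \right)}}{3}
  2·u_xxx = - 2 B \cos{\left(x \right)}
  -2·u_xxxx = - 2 B \sin{\left(x \right)}
  2·u_yyy = - 2 A e^{- y}
So the left-hand side equals
  - 2 A e^{- y} - \frac{7 B \sin{\left(x \right)}}{3} - 2 B \cos{\left(x \right)}
This must equal f(x, y) = - \frac{7 \sin{\left(x \right)}}{3} - 2 \cos{\left(x \right)} + 4 e^{- y} identically.
Matching coefficients of the independent functions:
  [e^{- y}]:  - 2 A = 4
  [\sin{\left(x \right)}]:  - \frac{7 B}{3} = - \frac{7}{3}
  [\cos{\left(x \right)}]:  - 2 B = -2
Solving: A = -2, B = 1.
Check against the point condition:
  u(0, 0) = -2  ⟹  A = -2  ✓
Hence u(x, y) = \sin{\left(x \right)} - 2 e^{- y}.

Answer: u(x, y) = \sin{\left(x \right)} - 2 e^{- y}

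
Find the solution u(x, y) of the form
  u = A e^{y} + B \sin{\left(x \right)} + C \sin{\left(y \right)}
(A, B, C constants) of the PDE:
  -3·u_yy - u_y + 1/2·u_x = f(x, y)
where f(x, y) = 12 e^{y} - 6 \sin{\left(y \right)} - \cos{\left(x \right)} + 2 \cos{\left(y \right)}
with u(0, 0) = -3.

Substitute the ansatz u = A e^{y} + B \sin{\left(x \right)} + C \sin{\left(y \right)} into the left-hand side.
Derivatives of the ansatz:
  u_yy = A e^{y} - C \sin{\left(y \right)}
  u_y = A e^{y} + C \cos{\left(y \right)}
  u_x = B \cos{\left(x \right)}
Term by term:
  -3·u_yy = - 3 A e^{y} + 3 C \sin{\left(y \right)}
  -u_y = - A e^{y} - C \cos{\left(y \right)}
  1/2·u_x = \frac{B \cos{\left(x \right)}}{2}
So the left-hand side equals
  - 4 A e^{y} + \frac{B \cos{\left(x \right)}}{2} + 3 C \sin{\left(y \right)} - C \cos{\left(y \right)}
This must equal f(x, y) = 12 e^{y} - 6 \sin{\left(y \right)} - \cos{\left(x \right)} + 2 \cos{\left(y \right)} identically.
Matching coefficients of the independent functions:
  [e^{y}]:  - 4 A = 12
  [\sin{\left(y \right)}]:  3 C = -6
  [\cos{\left(x \right)}]:  \frac{B}{2} = -1
  [\cos{\left(y \right)}]:  - C = 2
Solving: A = -3, B = -2, C = -2.
Check against the point condition:
  u(0, 0) = -3  ⟹  A = -3  ✓
Hence u(x, y) = - 3 e^{y} - 2 \sin{\left(x \right)} - 2 \sin{\left(y \right)}.

Answer: u(x, y) = - 3 e^{y} - 2 \sin{\left(x \right)} - 2 \sin{\left(y \right)}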